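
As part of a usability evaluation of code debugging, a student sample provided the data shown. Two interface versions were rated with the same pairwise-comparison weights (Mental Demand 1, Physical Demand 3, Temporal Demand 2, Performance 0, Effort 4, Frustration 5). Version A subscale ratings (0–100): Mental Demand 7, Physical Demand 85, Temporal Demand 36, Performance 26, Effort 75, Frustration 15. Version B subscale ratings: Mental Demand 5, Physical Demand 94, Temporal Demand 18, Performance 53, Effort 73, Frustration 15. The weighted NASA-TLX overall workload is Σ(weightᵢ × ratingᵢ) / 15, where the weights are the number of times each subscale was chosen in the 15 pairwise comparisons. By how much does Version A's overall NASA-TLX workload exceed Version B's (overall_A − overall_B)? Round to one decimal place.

1.3

Version A weighted sum = 1·7 + 3·85 + 2·36 + 0·26 + 4·75 + 5·15 = 7 + 255 + 72 + 0 + 300 + 75 = 709; overall_A = 709/15 = 47.2667.
Version B weighted sum = 1·5 + 3·94 + 2·18 + 0·53 + 4·73 + 5·15 = 5 + 282 + 36 + 0 + 292 + 75 = 690; overall_B = 690/15 = 46.0000.
Difference = 47.2667 − 46.0000 = 1.2667 ≈ 1.3.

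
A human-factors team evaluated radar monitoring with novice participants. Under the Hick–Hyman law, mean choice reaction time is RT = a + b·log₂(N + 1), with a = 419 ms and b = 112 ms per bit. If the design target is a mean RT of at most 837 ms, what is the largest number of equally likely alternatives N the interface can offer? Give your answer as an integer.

12

Set 419 + 112·log₂(N + 1) ≤ 837.
log₂(N + 1) ≤ (837 − 419) / 112 = 3.7321.
N + 1 ≤ 2^3.7321 = 13.2884.
N ≤ 12.2884, so the largest integer N is 12.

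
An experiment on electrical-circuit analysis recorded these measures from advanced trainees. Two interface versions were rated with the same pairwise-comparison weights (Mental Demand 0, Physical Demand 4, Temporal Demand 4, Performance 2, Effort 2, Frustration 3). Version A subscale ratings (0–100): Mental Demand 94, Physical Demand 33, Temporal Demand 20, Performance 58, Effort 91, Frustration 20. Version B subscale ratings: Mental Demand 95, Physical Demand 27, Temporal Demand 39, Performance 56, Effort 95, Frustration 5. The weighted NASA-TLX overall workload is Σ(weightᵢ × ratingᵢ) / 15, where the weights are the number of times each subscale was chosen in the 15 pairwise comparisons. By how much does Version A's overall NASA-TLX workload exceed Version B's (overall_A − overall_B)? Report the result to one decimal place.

-0.7

Version A weighted sum = 0·94 + 4·33 + 4·20 + 2·58 + 2·91 + 3·20 = 0 + 132 + 80 + 116 + 182 + 60 = 570; overall_A = 570/15 = 38.0000.
Version B weighted sum = 0·95 + 4·27 + 4·39 + 2·56 + 2·95 + 3·5 = 0 + 108 + 156 + 112 + 190 + 15 = 581; overall_B = 581/15 = 38.7333.
Difference = 38.0000 − 38.7333 = -0.7333 ≈ -0.7.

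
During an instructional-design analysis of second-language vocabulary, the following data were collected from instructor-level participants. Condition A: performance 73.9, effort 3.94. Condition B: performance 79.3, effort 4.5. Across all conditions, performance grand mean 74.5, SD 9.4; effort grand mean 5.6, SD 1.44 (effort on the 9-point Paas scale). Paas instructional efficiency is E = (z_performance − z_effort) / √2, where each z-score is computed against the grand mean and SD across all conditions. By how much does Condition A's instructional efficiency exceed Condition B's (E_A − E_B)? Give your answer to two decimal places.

-0.13

Condition A: z_P = (73.9 − 74.5)/9.4 = -0.0638; z_E = (3.94 − 5.6)/1.44 = -1.1528; E_A = (-0.0638 − (-1.1528))/√2 = 0.7700.
Condition B: z_P = (79.3 − 74.5)/9.4 = 0.5106; z_E = (4.5 − 5.6)/1.44 = -0.7639; E_B = (0.5106 − (-0.7639))/√2 = 0.9012.
E_A − E_B = 0.7700 − 0.9012 = -0.1312 ≈ -0.13.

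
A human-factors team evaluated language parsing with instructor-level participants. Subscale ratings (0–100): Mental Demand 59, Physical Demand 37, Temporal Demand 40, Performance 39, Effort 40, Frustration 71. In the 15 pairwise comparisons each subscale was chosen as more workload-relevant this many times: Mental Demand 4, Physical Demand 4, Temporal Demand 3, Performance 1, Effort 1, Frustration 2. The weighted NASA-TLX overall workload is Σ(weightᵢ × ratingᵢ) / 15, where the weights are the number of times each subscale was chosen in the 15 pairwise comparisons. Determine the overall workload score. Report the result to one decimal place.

The tallies are the weights (they sum to 15).
Weighted sum = 4·59 + 4·37 + 3·40 + 1·39 + 1·40 + 2·71
            = 236 + 148 + 120 + 39 + 40 + 142 = 725.
Overall workload = 725 / 15 = 48.3333 ≈ 48.3.

48.3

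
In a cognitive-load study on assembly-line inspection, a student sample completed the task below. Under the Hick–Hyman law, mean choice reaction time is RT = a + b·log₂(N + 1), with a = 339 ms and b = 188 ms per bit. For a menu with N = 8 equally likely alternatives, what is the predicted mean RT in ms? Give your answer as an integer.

935

log₂(8 + 1) = log₂(9) = 3.1699.
RT = 339 + 188 × 3.1699 = 339 + 595.9412 = 934.9412 ms.
≈ 935 ms.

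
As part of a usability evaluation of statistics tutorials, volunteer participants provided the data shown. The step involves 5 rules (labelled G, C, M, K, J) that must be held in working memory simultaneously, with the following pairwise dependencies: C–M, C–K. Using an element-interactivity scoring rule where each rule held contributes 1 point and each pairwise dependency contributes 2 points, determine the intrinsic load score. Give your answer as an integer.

9

Count of rules held simultaneously: 5.
Count of pairwise dependencies listed: 2.
Element contribution: 5 × 1 = 5.
Interaction contribution: 2 × 2 = 4.
Intrinsic load = 5 + 4 = 9.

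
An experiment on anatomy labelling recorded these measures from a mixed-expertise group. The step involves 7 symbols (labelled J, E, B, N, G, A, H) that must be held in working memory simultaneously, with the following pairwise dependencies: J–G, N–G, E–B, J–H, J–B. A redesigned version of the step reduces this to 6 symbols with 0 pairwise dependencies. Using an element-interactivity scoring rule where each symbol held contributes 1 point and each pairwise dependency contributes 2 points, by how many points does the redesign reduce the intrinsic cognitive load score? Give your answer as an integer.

Original: 7 × 1 + 5 × 2 = 7 + 10 = 17.
Redesigned: 6 × 1 + 0 × 2 = 6 + 0 = 6.
Reduction = 17 − 6 = 11.

11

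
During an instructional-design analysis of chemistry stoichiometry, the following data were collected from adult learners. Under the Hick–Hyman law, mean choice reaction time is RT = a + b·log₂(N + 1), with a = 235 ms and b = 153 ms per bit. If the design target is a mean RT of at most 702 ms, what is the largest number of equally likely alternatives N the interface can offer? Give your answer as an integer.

Set 235 + 153·log₂(N + 1) ≤ 702.
log₂(N + 1) ≤ (702 − 235) / 153 = 3.0523.
N + 1 ≤ 2^3.0523 = 8.2953.
N ≤ 7.2953, so the largest integer N is 7.

7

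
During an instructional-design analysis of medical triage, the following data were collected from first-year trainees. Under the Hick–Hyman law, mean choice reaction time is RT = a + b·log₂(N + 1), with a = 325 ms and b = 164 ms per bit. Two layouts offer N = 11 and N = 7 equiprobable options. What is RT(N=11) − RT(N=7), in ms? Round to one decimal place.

RT(11) = 325 + 164·log₂(12) = 325 + 164·3.5850 = 912.9400 ms.
RT(7) = 325 + 164·log₂(8) = 325 + 164·3.0000 = 817.0000 ms.
Difference = 912.9400 − 817.0000 = 95.9400 ≈ 95.9 ms.

95.9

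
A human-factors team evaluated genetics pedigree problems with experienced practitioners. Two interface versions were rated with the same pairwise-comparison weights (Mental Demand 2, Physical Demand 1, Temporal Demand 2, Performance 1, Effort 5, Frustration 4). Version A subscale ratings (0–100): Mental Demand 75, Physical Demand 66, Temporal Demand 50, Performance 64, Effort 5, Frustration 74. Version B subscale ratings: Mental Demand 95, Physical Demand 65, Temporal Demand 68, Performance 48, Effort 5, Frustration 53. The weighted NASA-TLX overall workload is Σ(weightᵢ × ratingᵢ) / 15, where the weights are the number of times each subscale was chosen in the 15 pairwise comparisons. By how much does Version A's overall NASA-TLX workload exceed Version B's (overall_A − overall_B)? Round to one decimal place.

Version A weighted sum = 2·75 + 1·66 + 2·50 + 1·64 + 5·5 + 4·74 = 150 + 66 + 100 + 64 + 25 + 296 = 701; overall_A = 701/15 = 46.7333.
Version B weighted sum = 2·95 + 1·65 + 2·68 + 1·48 + 5·5 + 4·53 = 190 + 65 + 136 + 48 + 25 + 212 = 676; overall_B = 676/15 = 45.0667.
Difference = 46.7333 − 45.0667 = 1.6666 ≈ 1.7.

1.7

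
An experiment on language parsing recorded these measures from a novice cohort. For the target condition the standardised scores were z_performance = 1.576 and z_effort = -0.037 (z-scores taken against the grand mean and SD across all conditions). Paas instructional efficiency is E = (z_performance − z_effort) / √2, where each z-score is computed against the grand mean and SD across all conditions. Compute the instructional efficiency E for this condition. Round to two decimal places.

z_P − z_E = 1.576 − (-0.037) = 1.6130.
E = 1.6130 / √2 = 1.6130 / 1.41421 = 1.1406 ≈ 1.14.

1.14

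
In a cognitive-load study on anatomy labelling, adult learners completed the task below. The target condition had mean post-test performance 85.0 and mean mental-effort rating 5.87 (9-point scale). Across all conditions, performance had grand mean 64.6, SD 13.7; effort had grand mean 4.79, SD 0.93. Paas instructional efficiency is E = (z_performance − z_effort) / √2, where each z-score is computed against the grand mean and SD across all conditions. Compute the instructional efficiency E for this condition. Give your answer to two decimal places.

0.23

z_performance = (85.0 − 64.6) / 13.7 = 20.4000 / 13.7 = 1.4891.
z_effort = (5.87 − 4.79) / 0.93 = 1.0800 / 0.93 = 1.1613.
z_P − z_E = 1.4891 − 1.1613 = 0.3278.
E = 0.3278 / √2 = 0.3278 / 1.41421 = 0.2318 ≈ 0.23.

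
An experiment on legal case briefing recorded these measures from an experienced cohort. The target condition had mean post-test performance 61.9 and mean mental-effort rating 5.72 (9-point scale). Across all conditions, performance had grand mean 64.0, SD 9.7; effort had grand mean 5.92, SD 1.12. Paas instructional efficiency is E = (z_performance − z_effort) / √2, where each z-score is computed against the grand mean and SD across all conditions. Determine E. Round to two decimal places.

z_performance = (61.9 − 64.0) / 9.7 = -2.1000 / 9.7 = -0.2165.
z_effort = (5.72 − 5.92) / 1.12 = -0.2000 / 1.12 = -0.1786.
z_P − z_E = -0.2165 − (-0.1786) = -0.0379.
E = -0.0379 / √2 = -0.0379 / 1.41421 = -0.0268 ≈ -0.03.

-0.03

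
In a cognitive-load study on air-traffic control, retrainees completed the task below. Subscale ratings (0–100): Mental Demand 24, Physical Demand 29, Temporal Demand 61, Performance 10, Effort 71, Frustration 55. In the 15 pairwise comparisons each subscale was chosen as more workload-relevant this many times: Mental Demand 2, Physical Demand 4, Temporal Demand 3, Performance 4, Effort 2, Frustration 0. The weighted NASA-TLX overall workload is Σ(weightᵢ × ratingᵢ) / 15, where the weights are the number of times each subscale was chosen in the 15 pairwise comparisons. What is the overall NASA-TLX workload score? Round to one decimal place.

35.3

The tallies are the weights (they sum to 15).
Weighted sum = 2·24 + 4·29 + 3·61 + 4·10 + 2·71 + 0·55
            = 48 + 116 + 183 + 40 + 142 + 0 = 529.
Overall workload = 529 / 15 = 35.2667 ≈ 35.3.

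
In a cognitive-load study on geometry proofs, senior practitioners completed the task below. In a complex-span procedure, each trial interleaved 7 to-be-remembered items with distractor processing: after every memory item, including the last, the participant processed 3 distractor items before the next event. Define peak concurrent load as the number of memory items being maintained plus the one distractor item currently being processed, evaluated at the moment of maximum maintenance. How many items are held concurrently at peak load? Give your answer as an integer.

Maintenance is greatest during the distractor(s) after memory item 7: all 7 memory items are being held.
One distractor item is concurrently being processed.
Peak concurrent load = 7 + 1 = 8 items.

8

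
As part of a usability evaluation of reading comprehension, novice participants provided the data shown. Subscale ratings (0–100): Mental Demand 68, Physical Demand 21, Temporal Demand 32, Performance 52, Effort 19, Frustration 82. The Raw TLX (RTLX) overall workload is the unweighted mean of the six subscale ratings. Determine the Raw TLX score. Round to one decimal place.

Sum of ratings = 68 + 21 + 32 + 52 + 19 + 82 = 274.
RTLX = 274 / 6 = 45.6667 ≈ 45.7.

45.7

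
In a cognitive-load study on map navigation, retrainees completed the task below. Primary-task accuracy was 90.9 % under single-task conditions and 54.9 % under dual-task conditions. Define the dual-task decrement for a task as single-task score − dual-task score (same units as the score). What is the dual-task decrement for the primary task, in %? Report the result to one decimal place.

36.0

Decrement = 90.9 − 54.9 = 36.0000 % ≈ 36.0 %.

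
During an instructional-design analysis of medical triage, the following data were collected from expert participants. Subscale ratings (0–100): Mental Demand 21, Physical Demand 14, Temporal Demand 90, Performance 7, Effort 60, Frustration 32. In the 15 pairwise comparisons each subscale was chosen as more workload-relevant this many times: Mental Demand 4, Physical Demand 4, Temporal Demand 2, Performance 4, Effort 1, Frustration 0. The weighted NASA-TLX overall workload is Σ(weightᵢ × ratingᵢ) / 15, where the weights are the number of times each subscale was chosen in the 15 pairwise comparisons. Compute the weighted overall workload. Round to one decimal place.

27.2

The tallies are the weights (they sum to 15).
Weighted sum = 4·21 + 4·14 + 2·90 + 4·7 + 1·60 + 0·32
            = 84 + 56 + 180 + 28 + 60 + 0 = 408.
Overall workload = 408 / 15 = 27.2000 ≈ 27.2.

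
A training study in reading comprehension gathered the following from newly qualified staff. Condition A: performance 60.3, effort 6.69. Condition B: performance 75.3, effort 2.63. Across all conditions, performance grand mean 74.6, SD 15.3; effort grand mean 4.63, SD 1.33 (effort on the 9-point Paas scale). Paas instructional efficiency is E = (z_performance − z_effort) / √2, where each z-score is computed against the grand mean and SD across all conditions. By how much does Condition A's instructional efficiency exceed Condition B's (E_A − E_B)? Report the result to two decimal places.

Condition A: z_P = (60.3 − 74.6)/15.3 = -0.9346; z_E = (6.69 − 4.63)/1.33 = 1.5489; E_A = (-0.9346 − 1.5489)/√2 = -1.7561.
Condition B: z_P = (75.3 − 74.6)/15.3 = 0.0458; z_E = (2.63 − 4.63)/1.33 = -1.5038; E_B = (0.0458 − (-1.5038))/√2 = 1.0957.
E_A − E_B = -1.7561 − 1.0957 = -2.8518 ≈ -2.85.

-2.85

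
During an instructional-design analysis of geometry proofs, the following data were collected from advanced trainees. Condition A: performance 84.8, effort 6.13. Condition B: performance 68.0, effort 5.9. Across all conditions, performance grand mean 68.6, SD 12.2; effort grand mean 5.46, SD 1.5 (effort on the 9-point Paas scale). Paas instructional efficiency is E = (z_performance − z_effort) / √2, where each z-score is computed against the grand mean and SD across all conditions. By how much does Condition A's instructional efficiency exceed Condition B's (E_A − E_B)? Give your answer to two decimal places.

0.87

Condition A: z_P = (84.8 − 68.6)/12.2 = 1.3279; z_E = (6.13 − 5.46)/1.5 = 0.4467; E_A = (1.3279 − 0.4467)/√2 = 0.6231.
Condition B: z_P = (68.0 − 68.6)/12.2 = -0.0492; z_E = (5.9 − 5.46)/1.5 = 0.2933; E_B = (-0.0492 − 0.2933)/√2 = -0.2422.
E_A − E_B = 0.6231 − (-0.2422) = 0.8653 ≈ 0.87.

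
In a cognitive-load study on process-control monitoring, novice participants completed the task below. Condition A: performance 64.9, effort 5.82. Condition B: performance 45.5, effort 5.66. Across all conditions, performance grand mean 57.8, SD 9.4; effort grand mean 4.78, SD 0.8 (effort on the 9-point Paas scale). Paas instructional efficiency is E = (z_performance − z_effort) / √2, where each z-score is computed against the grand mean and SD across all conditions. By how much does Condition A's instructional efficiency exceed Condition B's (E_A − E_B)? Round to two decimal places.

1.32

Condition A: z_P = (64.9 − 57.8)/9.4 = 0.7553; z_E = (5.82 − 4.78)/0.8 = 1.3000; E_A = (0.7553 − 1.3000)/√2 = -0.3852.
Condition B: z_P = (45.5 − 57.8)/9.4 = -1.3085; z_E = (5.66 − 4.78)/0.8 = 1.1000; E_B = (-1.3085 − 1.1000)/√2 = -1.7031.
E_A − E_B = -0.3852 − (-1.7031) = 1.3179 ≈ 1.32.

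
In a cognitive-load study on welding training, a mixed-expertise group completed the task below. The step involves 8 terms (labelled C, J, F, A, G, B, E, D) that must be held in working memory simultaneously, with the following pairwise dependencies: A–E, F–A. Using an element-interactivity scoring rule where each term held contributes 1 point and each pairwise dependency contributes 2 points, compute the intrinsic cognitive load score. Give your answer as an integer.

12

Count of terms held simultaneously: 8.
Count of pairwise dependencies listed: 2.
Element contribution: 8 × 1 = 8.
Interaction contribution: 2 × 2 = 4.
Intrinsic load = 8 + 4 = 12.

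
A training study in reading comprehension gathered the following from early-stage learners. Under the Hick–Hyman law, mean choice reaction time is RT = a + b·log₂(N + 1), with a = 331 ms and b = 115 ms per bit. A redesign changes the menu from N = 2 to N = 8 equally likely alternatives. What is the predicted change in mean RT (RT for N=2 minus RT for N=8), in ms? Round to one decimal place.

RT(2) = 331 + 115·log₂(3) = 331 + 115·1.5850 = 513.2750 ms.
RT(8) = 331 + 115·log₂(9) = 331 + 115·3.1699 = 695.5385 ms.
Difference = 513.2750 − 695.5385 = -182.2635 ≈ -182.3 ms.

-182.3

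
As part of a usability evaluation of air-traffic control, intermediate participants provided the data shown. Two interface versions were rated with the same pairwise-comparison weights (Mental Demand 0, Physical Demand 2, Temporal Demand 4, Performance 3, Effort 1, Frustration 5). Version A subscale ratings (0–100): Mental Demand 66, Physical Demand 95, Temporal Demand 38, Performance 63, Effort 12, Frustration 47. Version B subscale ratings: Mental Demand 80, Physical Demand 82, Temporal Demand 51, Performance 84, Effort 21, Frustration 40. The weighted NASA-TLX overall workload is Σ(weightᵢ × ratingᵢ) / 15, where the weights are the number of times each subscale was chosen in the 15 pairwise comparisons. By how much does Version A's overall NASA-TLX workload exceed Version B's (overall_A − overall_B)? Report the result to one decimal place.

-4.2

Version A weighted sum = 0·66 + 2·95 + 4·38 + 3·63 + 1·12 + 5·47 = 0 + 190 + 152 + 189 + 12 + 235 = 778; overall_A = 778/15 = 51.8667.
Version B weighted sum = 0·80 + 2·82 + 4·51 + 3·84 + 1·21 + 5·40 = 0 + 164 + 204 + 252 + 21 + 200 = 841; overall_B = 841/15 = 56.0667.
Difference = 51.8667 − 56.0667 = -4.2000 ≈ -4.2.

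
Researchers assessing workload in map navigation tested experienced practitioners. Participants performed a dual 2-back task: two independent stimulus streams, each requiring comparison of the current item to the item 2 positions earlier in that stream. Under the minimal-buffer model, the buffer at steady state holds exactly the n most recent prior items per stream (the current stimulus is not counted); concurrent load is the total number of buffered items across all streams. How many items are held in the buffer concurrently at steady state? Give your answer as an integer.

Each stream's buffer holds its 2 most recent prior items.
Two independent streams: 2 × 2 = 4 buffered items at steady state.

4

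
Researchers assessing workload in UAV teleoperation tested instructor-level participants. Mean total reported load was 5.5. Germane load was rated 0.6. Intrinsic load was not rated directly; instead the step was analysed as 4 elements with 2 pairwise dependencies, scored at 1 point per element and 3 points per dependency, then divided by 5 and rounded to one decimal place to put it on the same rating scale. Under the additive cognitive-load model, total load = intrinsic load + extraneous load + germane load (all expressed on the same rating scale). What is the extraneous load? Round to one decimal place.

2.9

Intrinsic (element-interactivity): (4 × 1 + 2 × 3) / 5 = 10 / 5 = 2.0000 → 2.0.
extraneous load = total − intrinsic − germane
             = 5.5 − 2.0 − 0.6 = 2.9.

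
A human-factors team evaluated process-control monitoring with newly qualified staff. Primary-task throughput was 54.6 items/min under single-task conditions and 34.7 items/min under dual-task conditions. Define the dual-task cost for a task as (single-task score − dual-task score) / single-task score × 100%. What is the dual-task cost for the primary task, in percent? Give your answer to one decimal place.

Cost = (54.6 − 34.7) / 54.6 × 100%
     = 19.9000 / 54.6 × 100% = 36.4469%.
≈ 36.4%.

36.4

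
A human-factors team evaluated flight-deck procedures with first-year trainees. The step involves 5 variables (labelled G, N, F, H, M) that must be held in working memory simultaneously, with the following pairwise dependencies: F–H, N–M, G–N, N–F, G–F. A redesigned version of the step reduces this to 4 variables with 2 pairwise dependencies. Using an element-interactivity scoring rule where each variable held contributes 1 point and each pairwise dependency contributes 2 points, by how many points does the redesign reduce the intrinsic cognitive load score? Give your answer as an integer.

Original: 5 × 1 + 5 × 2 = 5 + 10 = 15.
Redesigned: 4 × 1 + 2 × 2 = 4 + 4 = 8.
Reduction = 15 − 8 = 7.

7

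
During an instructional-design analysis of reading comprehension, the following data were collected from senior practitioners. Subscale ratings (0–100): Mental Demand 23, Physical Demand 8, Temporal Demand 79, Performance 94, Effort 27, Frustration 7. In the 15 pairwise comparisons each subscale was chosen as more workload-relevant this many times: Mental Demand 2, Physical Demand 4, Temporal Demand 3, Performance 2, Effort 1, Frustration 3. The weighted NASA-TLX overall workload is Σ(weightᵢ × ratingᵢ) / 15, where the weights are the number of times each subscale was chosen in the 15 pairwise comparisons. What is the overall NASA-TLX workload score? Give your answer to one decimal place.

The tallies are the weights (they sum to 15).
Weighted sum = 2·23 + 4·8 + 3·79 + 2·94 + 1·27 + 3·7
            = 46 + 32 + 237 + 188 + 27 + 21 = 551.
Overall workload = 551 / 15 = 36.7333 ≈ 36.7.

36.7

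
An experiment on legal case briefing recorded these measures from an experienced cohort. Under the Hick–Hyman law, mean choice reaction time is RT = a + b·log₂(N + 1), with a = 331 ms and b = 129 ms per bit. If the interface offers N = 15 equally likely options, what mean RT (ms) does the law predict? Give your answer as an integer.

847

log₂(15 + 1) = log₂(16) = 4.0000.
RT = 331 + 129 × 4.0000 = 331 + 516.0000 = 847.0000 ms.
≈ 847 ms.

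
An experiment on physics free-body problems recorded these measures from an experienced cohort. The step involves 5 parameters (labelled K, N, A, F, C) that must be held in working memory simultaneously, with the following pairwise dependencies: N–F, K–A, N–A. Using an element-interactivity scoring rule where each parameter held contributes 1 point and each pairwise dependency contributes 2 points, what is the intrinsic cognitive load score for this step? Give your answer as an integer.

11

Count of parameters held simultaneously: 5.
Count of pairwise dependencies listed: 3.
Element contribution: 5 × 1 = 5.
Interaction contribution: 3 × 2 = 6.
Intrinsic load = 5 + 6 = 11.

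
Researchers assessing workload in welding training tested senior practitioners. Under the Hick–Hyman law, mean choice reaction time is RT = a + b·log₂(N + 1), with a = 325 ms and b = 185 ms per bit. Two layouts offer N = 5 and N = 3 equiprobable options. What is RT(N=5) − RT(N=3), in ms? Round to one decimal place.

RT(5) = 325 + 185·log₂(6) = 325 + 185·2.5850 = 803.2250 ms.
RT(3) = 325 + 185·log₂(4) = 325 + 185·2.0000 = 695.0000 ms.
Difference = 803.2250 − 695.0000 = 108.2250 ≈ 108.2 ms.

108.2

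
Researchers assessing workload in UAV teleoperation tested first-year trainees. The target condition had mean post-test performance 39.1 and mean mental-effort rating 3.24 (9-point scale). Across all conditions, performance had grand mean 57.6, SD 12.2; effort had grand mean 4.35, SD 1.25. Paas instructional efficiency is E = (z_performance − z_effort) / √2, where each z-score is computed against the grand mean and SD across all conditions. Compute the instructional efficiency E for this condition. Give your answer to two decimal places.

z_performance = (39.1 − 57.6) / 12.2 = -18.5000 / 12.2 = -1.5164.
z_effort = (3.24 − 4.35) / 1.25 = -1.1100 / 1.25 = -0.8880.
z_P − z_E = -1.5164 − (-0.8880) = -0.6284.
E = -0.6284 / √2 = -0.6284 / 1.41421 = -0.4443 ≈ -0.44.

-0.44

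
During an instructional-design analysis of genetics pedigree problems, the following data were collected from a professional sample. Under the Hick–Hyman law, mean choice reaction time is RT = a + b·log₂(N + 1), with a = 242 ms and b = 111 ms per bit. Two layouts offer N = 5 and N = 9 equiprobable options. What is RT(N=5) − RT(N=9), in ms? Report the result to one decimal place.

-81.8

RT(5) = 242 + 111·log₂(6) = 242 + 111·2.5850 = 528.9350 ms.
RT(9) = 242 + 111·log₂(10) = 242 + 111·3.3219 = 610.7309 ms.
Difference = 528.9350 − 610.7309 = -81.7959 ≈ -81.8 ms.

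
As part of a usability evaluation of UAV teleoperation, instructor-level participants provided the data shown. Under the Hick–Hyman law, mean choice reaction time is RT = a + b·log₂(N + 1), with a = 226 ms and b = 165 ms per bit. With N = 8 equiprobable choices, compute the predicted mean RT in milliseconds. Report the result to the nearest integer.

749

log₂(8 + 1) = log₂(9) = 3.1699.
RT = 226 + 165 × 3.1699 = 226 + 523.0335 = 749.0335 ms.
≈ 749 ms.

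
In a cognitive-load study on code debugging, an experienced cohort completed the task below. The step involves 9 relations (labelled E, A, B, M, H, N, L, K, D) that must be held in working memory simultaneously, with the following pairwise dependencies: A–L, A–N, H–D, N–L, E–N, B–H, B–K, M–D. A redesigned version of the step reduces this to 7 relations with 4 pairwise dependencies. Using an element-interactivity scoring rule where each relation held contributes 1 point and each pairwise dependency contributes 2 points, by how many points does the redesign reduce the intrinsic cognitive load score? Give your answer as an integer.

10

Original: 9 × 1 + 8 × 2 = 9 + 16 = 25.
Redesigned: 7 × 1 + 4 × 2 = 7 + 8 = 15.
Reduction = 25 − 15 = 10.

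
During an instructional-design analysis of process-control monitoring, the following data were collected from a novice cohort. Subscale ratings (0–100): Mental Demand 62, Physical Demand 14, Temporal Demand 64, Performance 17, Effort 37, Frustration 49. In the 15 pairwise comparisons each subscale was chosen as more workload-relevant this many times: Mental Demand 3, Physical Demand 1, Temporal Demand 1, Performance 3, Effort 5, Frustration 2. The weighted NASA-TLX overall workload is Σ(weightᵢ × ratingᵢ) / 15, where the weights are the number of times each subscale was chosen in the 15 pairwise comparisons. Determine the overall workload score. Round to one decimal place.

39.9

The tallies are the weights (they sum to 15).
Weighted sum = 3·62 + 1·14 + 1·64 + 3·17 + 5·37 + 2·49
            = 186 + 14 + 64 + 51 + 185 + 98 = 598.
Overall workload = 598 / 15 = 39.8667 ≈ 39.9.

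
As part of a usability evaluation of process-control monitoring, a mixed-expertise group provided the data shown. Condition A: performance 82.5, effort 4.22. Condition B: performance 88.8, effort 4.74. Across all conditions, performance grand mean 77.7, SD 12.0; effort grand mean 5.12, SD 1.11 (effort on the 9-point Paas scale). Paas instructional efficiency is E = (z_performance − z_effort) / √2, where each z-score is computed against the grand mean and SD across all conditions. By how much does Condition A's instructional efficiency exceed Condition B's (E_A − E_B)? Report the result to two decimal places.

Condition A: z_P = (82.5 − 77.7)/12.0 = 0.4000; z_E = (4.22 − 5.12)/1.11 = -0.8108; E_A = (0.4000 − (-0.8108))/√2 = 0.8562.
Condition B: z_P = (88.8 − 77.7)/12.0 = 0.9250; z_E = (4.74 − 5.12)/1.11 = -0.3423; E_B = (0.9250 − (-0.3423))/√2 = 0.8961.
E_A − E_B = 0.8562 − 0.8961 = -0.0399 ≈ -0.04.

-0.04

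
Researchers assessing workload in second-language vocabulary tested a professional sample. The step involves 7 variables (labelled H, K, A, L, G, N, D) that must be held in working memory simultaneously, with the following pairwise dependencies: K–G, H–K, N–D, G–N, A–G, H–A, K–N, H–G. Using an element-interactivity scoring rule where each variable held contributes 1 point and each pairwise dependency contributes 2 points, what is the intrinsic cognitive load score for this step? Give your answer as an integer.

Count of variables held simultaneously: 7.
Count of pairwise dependencies listed: 8.
Element contribution: 7 × 1 = 7.
Interaction contribution: 8 × 2 = 16.
Intrinsic load = 7 + 16 = 23.

23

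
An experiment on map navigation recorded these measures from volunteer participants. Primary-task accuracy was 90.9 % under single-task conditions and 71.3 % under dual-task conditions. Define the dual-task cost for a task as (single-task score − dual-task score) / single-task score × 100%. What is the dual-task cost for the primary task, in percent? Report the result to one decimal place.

21.6

Cost = (90.9 − 71.3) / 90.9 × 100%
     = 19.6000 / 90.9 × 100% = 21.5622%.
≈ 21.6%.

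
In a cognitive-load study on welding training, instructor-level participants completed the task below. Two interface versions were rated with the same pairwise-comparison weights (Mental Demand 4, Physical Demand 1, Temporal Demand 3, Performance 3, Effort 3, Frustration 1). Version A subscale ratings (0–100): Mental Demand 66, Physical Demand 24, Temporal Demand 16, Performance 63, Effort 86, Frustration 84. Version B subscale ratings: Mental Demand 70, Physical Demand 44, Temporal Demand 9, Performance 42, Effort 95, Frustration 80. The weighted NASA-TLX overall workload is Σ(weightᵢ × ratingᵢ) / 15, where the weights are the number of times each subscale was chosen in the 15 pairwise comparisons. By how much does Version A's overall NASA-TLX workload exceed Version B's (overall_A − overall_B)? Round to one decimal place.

Version A weighted sum = 4·66 + 1·24 + 3·16 + 3·63 + 3·86 + 1·84 = 264 + 24 + 48 + 189 + 258 + 84 = 867; overall_A = 867/15 = 57.8000.
Version B weighted sum = 4·70 + 1·44 + 3·9 + 3·42 + 3·95 + 1·80 = 280 + 44 + 27 + 126 + 285 + 80 = 842; overall_B = 842/15 = 56.1333.
Difference = 57.8000 − 56.1333 = 1.6667 ≈ 1.7.

1.7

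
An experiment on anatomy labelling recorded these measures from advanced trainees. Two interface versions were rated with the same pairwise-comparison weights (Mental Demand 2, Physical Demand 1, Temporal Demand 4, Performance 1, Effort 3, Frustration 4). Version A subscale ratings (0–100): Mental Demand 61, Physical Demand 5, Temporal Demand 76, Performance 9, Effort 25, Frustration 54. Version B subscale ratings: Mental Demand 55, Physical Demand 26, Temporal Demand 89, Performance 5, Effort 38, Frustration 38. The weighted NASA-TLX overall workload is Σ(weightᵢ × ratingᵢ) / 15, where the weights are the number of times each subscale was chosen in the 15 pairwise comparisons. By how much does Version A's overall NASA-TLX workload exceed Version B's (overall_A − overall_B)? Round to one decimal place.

-2.1

Version A weighted sum = 2·61 + 1·5 + 4·76 + 1·9 + 3·25 + 4·54 = 122 + 5 + 304 + 9 + 75 + 216 = 731; overall_A = 731/15 = 48.7333.
Version B weighted sum = 2·55 + 1·26 + 4·89 + 1·5 + 3·38 + 4·38 = 110 + 26 + 356 + 5 + 114 + 152 = 763; overall_B = 763/15 = 50.8667.
Difference = 48.7333 − 50.8667 = -2.1334 ≈ -2.1.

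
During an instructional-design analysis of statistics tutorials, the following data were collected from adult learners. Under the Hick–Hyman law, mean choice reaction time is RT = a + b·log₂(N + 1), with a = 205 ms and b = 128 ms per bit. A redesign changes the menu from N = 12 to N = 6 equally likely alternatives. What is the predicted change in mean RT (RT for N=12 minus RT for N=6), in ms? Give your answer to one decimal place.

RT(12) = 205 + 128·log₂(13) = 205 + 128·3.7004 = 678.6512 ms.
RT(6) = 205 + 128·log₂(7) = 205 + 128·2.8074 = 564.3472 ms.
Difference = 678.6512 − 564.3472 = 114.3040 ≈ 114.3 ms.

114.3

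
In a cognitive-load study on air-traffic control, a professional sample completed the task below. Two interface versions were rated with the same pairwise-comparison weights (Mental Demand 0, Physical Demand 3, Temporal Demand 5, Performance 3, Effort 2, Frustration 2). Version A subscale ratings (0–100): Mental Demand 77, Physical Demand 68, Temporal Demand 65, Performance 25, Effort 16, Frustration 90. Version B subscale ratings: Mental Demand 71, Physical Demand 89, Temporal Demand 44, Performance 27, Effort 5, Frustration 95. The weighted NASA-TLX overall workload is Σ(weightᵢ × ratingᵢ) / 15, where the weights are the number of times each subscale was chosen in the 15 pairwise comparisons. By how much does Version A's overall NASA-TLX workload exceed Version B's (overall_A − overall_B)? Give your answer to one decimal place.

Version A weighted sum = 0·77 + 3·68 + 5·65 + 3·25 + 2·16 + 2·90 = 0 + 204 + 325 + 75 + 32 + 180 = 816; overall_A = 816/15 = 54.4000.
Version B weighted sum = 0·71 + 3·89 + 5·44 + 3·27 + 2·5 + 2·95 = 0 + 267 + 220 + 81 + 10 + 190 = 768; overall_B = 768/15 = 51.2000.
Difference = 54.4000 − 51.2000 = 3.2000 ≈ 3.2.

3.2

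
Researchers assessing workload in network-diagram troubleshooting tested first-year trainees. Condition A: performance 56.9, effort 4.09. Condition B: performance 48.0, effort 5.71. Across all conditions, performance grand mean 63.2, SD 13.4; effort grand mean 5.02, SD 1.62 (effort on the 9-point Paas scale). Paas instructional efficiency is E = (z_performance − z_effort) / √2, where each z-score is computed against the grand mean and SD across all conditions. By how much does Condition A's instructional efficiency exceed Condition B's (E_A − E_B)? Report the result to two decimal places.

Condition A: z_P = (56.9 − 63.2)/13.4 = -0.4701; z_E = (4.09 − 5.02)/1.62 = -0.5741; E_A = (-0.4701 − (-0.5741))/√2 = 0.0735.
Condition B: z_P = (48.0 − 63.2)/13.4 = -1.1343; z_E = (5.71 − 5.02)/1.62 = 0.4259; E_B = (-1.1343 − 0.4259)/√2 = -1.1032.
E_A − E_B = 0.0735 − (-1.1032) = 1.1767 ≈ 1.18.

1.18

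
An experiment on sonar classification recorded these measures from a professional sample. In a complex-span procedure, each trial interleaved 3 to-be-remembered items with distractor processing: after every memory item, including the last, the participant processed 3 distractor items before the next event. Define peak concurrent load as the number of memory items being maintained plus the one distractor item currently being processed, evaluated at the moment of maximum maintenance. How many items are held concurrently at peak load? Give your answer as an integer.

Maintenance is greatest during the distractor(s) after memory item 3: all 3 memory items are being held.
One distractor item is concurrently being processed.
Peak concurrent load = 3 + 1 = 4 items.

4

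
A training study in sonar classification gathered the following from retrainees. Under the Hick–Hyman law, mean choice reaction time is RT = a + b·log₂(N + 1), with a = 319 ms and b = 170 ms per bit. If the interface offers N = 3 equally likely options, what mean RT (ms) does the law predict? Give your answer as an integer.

659

log₂(3 + 1) = log₂(4) = 2.0000.
RT = 319 + 170 × 2.0000 = 319 + 340.0000 = 659.0000 ms.
≈ 659 ms.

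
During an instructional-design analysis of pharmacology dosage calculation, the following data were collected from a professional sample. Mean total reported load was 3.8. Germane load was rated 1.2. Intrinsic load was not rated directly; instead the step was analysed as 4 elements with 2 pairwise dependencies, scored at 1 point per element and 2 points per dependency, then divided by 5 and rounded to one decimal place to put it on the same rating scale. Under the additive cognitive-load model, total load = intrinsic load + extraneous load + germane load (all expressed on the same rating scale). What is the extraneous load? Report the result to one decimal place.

Intrinsic (element-interactivity): (4 × 1 + 2 × 2) / 5 = 8 / 5 = 1.6000 → 1.6.
extraneous load = total − intrinsic − germane
             = 3.8 − 1.6 − 1.2 = 1.0.

1.0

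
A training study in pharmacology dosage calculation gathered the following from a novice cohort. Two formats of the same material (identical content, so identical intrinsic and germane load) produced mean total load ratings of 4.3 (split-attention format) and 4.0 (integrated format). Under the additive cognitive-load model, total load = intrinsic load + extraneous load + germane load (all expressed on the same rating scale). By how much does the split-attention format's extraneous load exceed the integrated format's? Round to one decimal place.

Intrinsic and germane load are equal across formats, so the difference in total load equals the difference in extraneous load.
Extraneous-load difference = 4.3 − 4.0 = 0.3.

0.3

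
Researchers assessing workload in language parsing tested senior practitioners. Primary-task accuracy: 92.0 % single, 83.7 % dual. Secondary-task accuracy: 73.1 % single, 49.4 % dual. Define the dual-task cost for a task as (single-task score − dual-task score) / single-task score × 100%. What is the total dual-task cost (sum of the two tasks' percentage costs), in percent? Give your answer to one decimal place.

41.4

Primary cost = (92.0 − 83.7) / 92.0 × 100% = 9.0217%.
Secondary cost = (73.1 − 49.4) / 73.1 × 100% = 32.4213%.
Total = 9.0217% + 32.4213% = 41.4430% ≈ 41.4%.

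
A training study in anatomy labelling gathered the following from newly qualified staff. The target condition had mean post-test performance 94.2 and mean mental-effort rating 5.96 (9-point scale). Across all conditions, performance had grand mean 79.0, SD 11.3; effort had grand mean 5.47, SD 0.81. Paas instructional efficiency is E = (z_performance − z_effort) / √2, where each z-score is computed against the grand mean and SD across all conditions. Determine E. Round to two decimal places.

0.52

z_performance = (94.2 − 79.0) / 11.3 = 15.2000 / 11.3 = 1.3451.
z_effort = (5.96 − 5.47) / 0.81 = 0.4900 / 0.81 = 0.6049.
z_P − z_E = 1.3451 − 0.6049 = 0.7402.
E = 0.7402 / √2 = 0.7402 / 1.41421 = 0.5234 ≈ 0.52.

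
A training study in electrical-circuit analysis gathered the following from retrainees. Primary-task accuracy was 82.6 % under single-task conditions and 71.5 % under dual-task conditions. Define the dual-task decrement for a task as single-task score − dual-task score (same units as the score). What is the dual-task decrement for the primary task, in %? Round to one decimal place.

11.1

Decrement = 82.6 − 71.5 = 11.1000 % ≈ 11.1 %.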